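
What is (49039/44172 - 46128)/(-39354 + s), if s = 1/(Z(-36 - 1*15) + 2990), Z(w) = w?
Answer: 5988262395403/5108995581660 ≈ 1.1721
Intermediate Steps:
s = 1/2939 (s = 1/((-36 - 1*15) + 2990) = 1/((-36 - 15) + 2990) = 1/(-51 + 2990) = 1/2939 ≈ 0.00034025)
(49039/44172 - 46128)/(-39354 + s) = (49039/44172 - 46128)/(-39354 + 1/2939) = (49039*(1/44172) - 46128)/(-115661405/2939) = (49039/44172 - 46128)*(-2939/115661405) = -2037516977/44172*(-2939/115661405) = 5988262395403/5108995581660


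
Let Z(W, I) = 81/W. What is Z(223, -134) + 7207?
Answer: 1607242/223 ≈ 7207.4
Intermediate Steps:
Z(223, -134) + 7207 = 81/223 + 7207 = 1607242/223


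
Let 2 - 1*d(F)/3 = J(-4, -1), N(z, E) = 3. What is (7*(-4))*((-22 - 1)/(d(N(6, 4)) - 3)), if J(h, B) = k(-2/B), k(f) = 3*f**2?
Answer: -644/33 ≈ -19.515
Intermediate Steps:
J(h, B) = 12/B**2 (J(h, B) = 3*(-2/B)**2 = 3*(4/B**2) = 12/B**2)
d(F) = -30 (d(F) = 6 - 36/(-1)**2 = 6 - 36 = -30)
(7*(-4))*((-22 - 1)/(d(N(6, 4)) - 3)) = (7*(-4))*((-22 - 1)/(-30 - 3)) = -(-644)/(-33) = -(-644)*(-1)/33 = -28*23/33 = -644/33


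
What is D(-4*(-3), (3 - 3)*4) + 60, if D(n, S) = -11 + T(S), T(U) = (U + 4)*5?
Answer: 69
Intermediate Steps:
T(U) = 20 + 5*U (T(U) = (4 + U)*5 = 20 + 5*U)
D(n, S) = 9 + 5*S (D(n, S) = -11 + (20 + 5*S) = 9 + 5*S)
D(-4*(-3), (3 - 3)*4) + 60 = (9 + 5*((3 - 3)*4)) + 60 = (9 + 5*(0*4)) + 60 = (9 + 5*0) + 60 = (9 + 0) + 60 = 9 + 60 = 69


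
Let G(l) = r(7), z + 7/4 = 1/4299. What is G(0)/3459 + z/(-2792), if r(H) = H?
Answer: 48906275/18452316832 ≈ 0.0026504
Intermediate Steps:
z = -30089/17196 (z = -7/4 + 1/4299 = -30089/17196 ≈ -1.7498)
G(l) = 7
G(0)/3459 + z/(-2792) = 7/3459 - 30089/17196/(-2792) = 7*(1/3459) - 30089/17196*(-1/2792) = 7/3459 + 30089/48011232 = 48906275/18452316832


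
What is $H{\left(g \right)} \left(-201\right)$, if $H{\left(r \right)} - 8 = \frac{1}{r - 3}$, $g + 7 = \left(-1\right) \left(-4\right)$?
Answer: $- \frac{3149}{2} \approx -1574.5$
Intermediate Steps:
$g = -3$ ($g = -7 - -4 = -7 + 4 = -3$)
$H{\left(r \right)} = 8 + \frac{1}{-3 + r}$ ($H{\left(r \right)} = 8 + \frac{1}{r - 3} = 8 + \frac{1}{-3 + r}$)
$H{\left(g \right)} \left(-201\right) = \frac{-23 + 8 \left(-3\right)}{-3 - 3} \left(-201\right) = \frac{-23 - 24}{-6} \left(-201\right) = \left(- \frac{1}{6}\right) \left(-47\right) \left(-201\right) = \frac{47}{6} \left(-201\right) = - \frac{3149}{2}$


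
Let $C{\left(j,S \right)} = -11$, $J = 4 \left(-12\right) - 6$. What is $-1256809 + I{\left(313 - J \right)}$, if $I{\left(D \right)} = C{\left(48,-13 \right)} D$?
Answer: $-1260846$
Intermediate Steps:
$J = -54$ ($J = -48 - 6 = -54$)
$I{\left(D \right)} = - 11 D$
$-1256809 + I{\left(313 - J \right)} = -1256809 - 11 \left(313 - -54\right) = -1256809 - 11 \left(313 + 54\right) = -1256809 - 4037 = -1260846$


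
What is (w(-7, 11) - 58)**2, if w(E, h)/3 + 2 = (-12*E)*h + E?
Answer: 7219969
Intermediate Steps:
w(E, h) = -6 + 3*E - 36*E*h (w(E, h) = -6 + 3*((-12*E)*h + E) = -6 + 3*(-12*E*h + E) = -6 + 3*(E - 12*E*h) = -6 + (3*E - 36*E*h) = -6 + 3*E - 36*E*h)
(w(-7, 11) - 58)**2 = ((-6 + 3*(-7) - 36*(-7)*11) - 58)**2 = ((-6 - 21 + 2772) - 58)**2 = (2745 - 58)**2 = 2687**2 = 7219969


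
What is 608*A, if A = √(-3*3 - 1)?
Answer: 608*I*√10 ≈ 1922.7*I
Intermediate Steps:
A = I*√10 (A = √(-9 - 1) = √(-10) = I*√10 ≈ 3.1623*I)
608*A = 608*(I*√10) = 608*I*√10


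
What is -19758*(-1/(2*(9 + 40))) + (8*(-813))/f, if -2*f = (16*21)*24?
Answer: 238993/1176 ≈ 203.23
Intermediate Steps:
f = -4032 (f = -16*21*24/2 = -168*24 = -½*8064 = -4032)
-19758*(-1/(2*(9 + 40))) + (8*(-813))/f = -19758*(-1/(2*(9 + 40))) + (8*(-813))/(-4032) = -19758/((-2*49)) - 6504*(-1/4032) = -19758/(-98) + 271/168 = -19758*(-1/98) + 271/168 = 9879/49 + 271/168 = 238993/1176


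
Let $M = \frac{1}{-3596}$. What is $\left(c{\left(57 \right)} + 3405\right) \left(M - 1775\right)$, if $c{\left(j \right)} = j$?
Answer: $- \frac{11048801631}{1798} \approx -6.145 \cdot 10^{6}$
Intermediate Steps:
$M = - \frac{1}{3596} \approx -0.00027809$
$\left(c{\left(57 \right)} + 3405\right) \left(M - 1775\right) = \left(57 + 3405\right) \left(- \frac{1}{3596} - 1775\right) = 3462 \left(- \frac{6382901}{3596}\right) = - \frac{11048801631}{1798}$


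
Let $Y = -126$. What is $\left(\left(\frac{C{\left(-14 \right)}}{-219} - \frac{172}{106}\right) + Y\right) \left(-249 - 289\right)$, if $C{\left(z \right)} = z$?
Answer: $\frac{796548812}{11607} \approx 68627.0$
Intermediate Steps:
$\left(\left(\frac{C{\left(-14 \right)}}{-219} - \frac{172}{106}\right) + Y\right) \left(-249 - 289\right) = \left(\left(- \frac{14}{-219} - \frac{172}{106}\right) - 126\right) \left(-249 - 289\right) = \left(\left(\left(-14\right) \left(- \frac{1}{219}\right) - \frac{86}{53}\right) - 126\right) \left(-538\right) = \left(\left(\frac{14}{219} - \frac{86}{53}\right) - 126\right) \left(-538\right) = \left(- \frac{18092}{11607} - 126\right) \left(-538\right) = \left(- \frac{1480574}{11607}\right) \left(-538\right) = \frac{796548812}{11607}$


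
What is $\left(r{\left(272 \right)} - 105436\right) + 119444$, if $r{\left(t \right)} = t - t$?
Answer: $14008$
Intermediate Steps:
$r{\left(t \right)} = 0$
$\left(r{\left(272 \right)} - 105436\right) + 119444 = \left(0 - 105436\right) + 119444 = -105436 + 119444 = 14008$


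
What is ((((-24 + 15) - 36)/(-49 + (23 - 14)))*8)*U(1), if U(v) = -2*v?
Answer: -18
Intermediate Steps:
((((-24 + 15) - 36)/(-49 + (23 - 14)))*8)*U(1) = ((((-24 + 15) - 36)/(-49 + (23 - 14)))*8)*(-2*1) = (((-9 - 36)/(-49 + 9))*8)*(-2) = (-45/(-40)*8)*(-2) = (-45*(-1/40)*8)*(-2) = ((9/8)*8)*(-2) = 9*(-2) = -18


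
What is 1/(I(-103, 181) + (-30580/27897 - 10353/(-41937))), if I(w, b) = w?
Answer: -55710309/5785476866 ≈ -0.0096293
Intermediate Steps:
1/(I(-103, 181) + (-30580/27897 - 10353/(-41937))) = 1/(-103 + (-30580/27897 - 10353/(-41937))) = 1/(-103 + (-30580*1/27897 - 10353*(-1/41937))) = 1/(-103 + (-30580/27897 + 493/1997)) = 1/(-103 - 47315039/55710309) = 1/(-5785476866/55710309) = -55710309/5785476866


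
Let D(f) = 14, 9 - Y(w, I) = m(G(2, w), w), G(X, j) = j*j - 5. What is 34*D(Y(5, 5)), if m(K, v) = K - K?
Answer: 476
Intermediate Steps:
G(X, j) = -5 + j**2 (G(X, j) = j**2 - 5 = -5 + j**2)
m(K, v) = 0
Y(w, I) = 9 (Y(w, I) = 9 - 1*0 = 9 + 0 = 9)
34*D(Y(5, 5)) = 34*14 = 476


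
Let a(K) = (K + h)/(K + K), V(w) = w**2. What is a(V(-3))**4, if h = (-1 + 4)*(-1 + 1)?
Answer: 1/16 ≈ 0.062500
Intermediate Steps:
h = 0 (h = 3*0 = 0)
a(K) = 1/2 (a(K) = (K + 0)/(K + K) = K/((2*K)) = K*(1/(2*K)) = 1/2)
a(V(-3))**4 = (1/2)**4 = 1/16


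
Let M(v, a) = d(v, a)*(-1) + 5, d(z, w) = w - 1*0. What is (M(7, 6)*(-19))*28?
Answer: 532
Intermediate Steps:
d(z, w) = w (d(z, w) = w + 0 = w)
M(v, a) = 5 - a (M(v, a) = a*(-1) + 5 = -a + 5 = 5 - a)
(M(7, 6)*(-19))*28 = ((5 - 1*6)*(-19))*28 = ((5 - 6)*(-19))*28 = -1*(-19)*28 = 19*28 = 532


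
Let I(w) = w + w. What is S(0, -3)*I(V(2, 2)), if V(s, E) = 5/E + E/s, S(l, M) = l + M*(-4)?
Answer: 84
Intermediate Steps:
S(l, M) = l - 4*M
I(w) = 2*w
S(0, -3)*I(V(2, 2)) = (0 - 4*(-3))*(2*(5/2 + 2/2)) = (0 + 12)*(2*(5*(½) + 2*(½))) = 12*(2*(5/2 + 1)) = 12*(2*(7/2)) = 12*7 = 84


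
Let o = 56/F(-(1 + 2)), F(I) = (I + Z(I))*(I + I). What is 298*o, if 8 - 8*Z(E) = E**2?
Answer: 66752/75 ≈ 890.03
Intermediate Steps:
Z(E) = 1 - E**2/8
F(I) = 2*I*(1 + I - I**2/8) (F(I) = (I + (1 - I**2/8))*(I + I) = (1 + I - I**2/8)*(2*I) = 2*I*(1 + I - I**2/8))
o = 224/75 (o = 56/(((-(1 + 2))*(8 - (-(1 + 2))**2 + 8*(-(1 + 2)))/4)) = 56/(((-1*3)*(8 - (-1*3)**2 + 8*(-1*3))/4)) = 56/(((1/4)*(-3)*(8 - 1*(-3)**2 + 8*(-3)))) = 56/(((1/4)*(-3)*(8 - 1*9 - 24))) = 56/(((1/4)*(-3)*(8 - 9 - 24))) = 56/(((1/4)*(-3)*(-25))) = 56/(75/4) = 56*(4/75) = 224/75 ≈ 2.9867)
298*o = 298*(224/75) = 66752/75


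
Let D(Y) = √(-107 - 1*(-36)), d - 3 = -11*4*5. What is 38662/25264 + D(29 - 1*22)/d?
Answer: 19331/12632 - I*√71/217 ≈ 1.5303 - 0.03883*I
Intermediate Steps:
d = -217 (d = 3 - 11*4*5 = 3 - 44*5 = 3 - 220 = -217)
D(Y) = I*√71 (D(Y) = √(-107 + 36) = √(-71) = I*√71)
38662/25264 + D(29 - 1*22)/d = 38662/25264 + (I*√71)/(-217) = 38662*(1/25264) + (I*√71)*(-1/217) = 19331/12632 - I*√71/217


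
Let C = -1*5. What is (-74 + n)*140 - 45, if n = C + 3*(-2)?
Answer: -11945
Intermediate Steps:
C = -5
n = -11 (n = -5 + 3*(-2) = -5 - 6 = -11)
(-74 + n)*140 - 45 = (-74 - 11)*140 - 45 = -85*140 - 45 = -11900 - 45 = -11945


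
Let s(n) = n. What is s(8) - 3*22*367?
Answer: -24214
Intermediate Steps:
s(8) - 3*22*367 = 8 - 3*22*367 = 8 - 66*367 = 8 - 24222 = -24214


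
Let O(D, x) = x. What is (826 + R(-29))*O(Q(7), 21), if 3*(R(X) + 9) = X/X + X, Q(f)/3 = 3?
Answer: 16961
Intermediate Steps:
Q(f) = 9 (Q(f) = 3*3 = 9)
R(X) = -26/3 + X/3 (R(X) = -9 + (X/X + X)/3 = -9 + (1 + X)/3 = -9 + (1/3 + X/3) = -26/3 + X/3)
(826 + R(-29))*O(Q(7), 21) = (826 + (-26/3 + (1/3)*(-29)))*21 = (826 + (-26/3 - 29/3))*21 = (826 - 55/3)*21 = (2423/3)*21 = 16961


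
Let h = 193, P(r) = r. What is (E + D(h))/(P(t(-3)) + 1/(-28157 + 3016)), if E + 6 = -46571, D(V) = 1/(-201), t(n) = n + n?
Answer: 235369488898/30320247 ≈ 7762.8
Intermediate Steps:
t(n) = 2*n
D(V) = -1/201
E = -46577 (E = -6 - 46571 = -46577)
(E + D(h))/(P(t(-3)) + 1/(-28157 + 3016)) = (-46577 - 1/201)/(2*(-3) + 1/(-28157 + 3016)) = -9361978/(201*(-6 + 1/(-25141))) = -9361978/(201*(-6 - 1/25141)) = -9361978/(201*(-150847/25141)) = -9361978/201*(-25141/150847) = 235369488898/30320247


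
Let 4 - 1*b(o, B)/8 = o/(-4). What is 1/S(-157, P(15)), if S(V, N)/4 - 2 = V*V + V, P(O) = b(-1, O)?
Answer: 1/97976 ≈ 1.0207e-5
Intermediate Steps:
b(o, B) = 32 + 2*o (b(o, B) = 32 - 8*o/(-4) = 32 - 8*o*(-1)/4 = 32 - (-2)*o = 32 + 2*o)
P(O) = 30 (P(O) = 32 + 2*(-1) = 32 - 2 = 30)
S(V, N) = 8 + 4*V + 4*V² (S(V, N) = 8 + 4*(V*V + V) = 8 + 4*(V² + V) = 8 + 4*(V + V²) = 8 + (4*V + 4*V²) = 8 + 4*V + 4*V²)
1/S(-157, P(15)) = 1/(8 + 4*(-157) + 4*(-157)²) = 1/(8 - 628 + 4*24649) = 1/(8 - 628 + 98596) = 1/97976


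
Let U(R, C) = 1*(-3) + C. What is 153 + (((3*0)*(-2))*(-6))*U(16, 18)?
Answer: 153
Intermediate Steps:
U(R, C) = -3 + C
153 + (((3*0)*(-2))*(-6))*U(16, 18) = 153 + (((3*0)*(-2))*(-6))*(-3 + 18) = 153 + ((0*(-2))*(-6))*15 = 153 + (0*(-6))*15 = 153 + 0*15 = 153 + 0 = 153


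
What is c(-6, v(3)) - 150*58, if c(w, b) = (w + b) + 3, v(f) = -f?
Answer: -8706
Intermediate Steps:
c(w, b) = 3 + b + w (c(w, b) = (b + w) + 3 = 3 + b + w)
c(-6, v(3)) - 150*58 = (3 - 1*3 - 6) - 150*58 = (3 - 3 - 6) - 8700 = -6 - 8700 = -8706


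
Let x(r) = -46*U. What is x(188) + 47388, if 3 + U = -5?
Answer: 47756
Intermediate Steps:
U = -8 (U = -3 - 5 = -8)
x(r) = 368 (x(r) = -46*(-8) = 368)
x(188) + 47388 = 368 + 47388 = 47756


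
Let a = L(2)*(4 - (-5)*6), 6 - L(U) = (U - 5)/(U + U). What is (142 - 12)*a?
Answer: 29835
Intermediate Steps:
L(U) = 6 - (-5 + U)/(2*U) (L(U) = 6 - (U - 5)/(U + U) = 6 - (-5 + U)/(2*U))
a = 459/2 (a = ((½)*(5 + 11*2)/2)*(4 - (-5)*6) = ((½)*(½)*(5 + 22))*(4 - 1*(-30)) = ((½)*(½)*27)*(4 + 30) = (27/4)*34 = 459/2 ≈ 229.50)
(142 - 12)*a = (142 - 12)*(459/2) = 130*(459/2) = 29835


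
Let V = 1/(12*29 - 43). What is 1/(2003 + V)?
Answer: 305/610916 ≈ 0.00049925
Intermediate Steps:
V = 1/305 (V = 1/(348 - 43) = 1/305 ≈ 0.0032787)
1/(2003 + V) = 1/(2003 + 1/305) = 1/(610916/305) = 305/610916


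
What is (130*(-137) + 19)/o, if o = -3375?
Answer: 17791/3375 ≈ 5.2714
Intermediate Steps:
(130*(-137) + 19)/o = (130*(-137) + 19)/(-3375) = (-17810 + 19)*(-1/3375) = -17791*(-1/3375) = 17791/3375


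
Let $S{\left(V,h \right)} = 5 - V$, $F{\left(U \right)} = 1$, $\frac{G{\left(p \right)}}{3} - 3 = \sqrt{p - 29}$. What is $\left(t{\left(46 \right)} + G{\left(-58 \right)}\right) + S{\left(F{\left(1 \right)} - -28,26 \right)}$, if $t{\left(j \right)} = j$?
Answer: $31 + 3 i \sqrt{87} \approx 31.0 + 27.982 i$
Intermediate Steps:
$G{\left(p \right)} = 9 + 3 \sqrt{-29 + p}$ ($G{\left(p \right)} = 9 + 3 \sqrt{p - 29} = 9 + 3 \sqrt{-29 + p}$)
$\left(t{\left(46 \right)} + G{\left(-58 \right)}\right) + S{\left(F{\left(1 \right)} - -28,26 \right)} = \left(46 + \left(9 + 3 \sqrt{-29 - 58}\right)\right) + \left(5 - \left(1 - -28\right)\right) = \left(46 + \left(9 + 3 \sqrt{-87}\right)\right) + \left(5 - \left(1 + 28\right)\right) = \left(46 + \left(9 + 3 i \sqrt{87}\right)\right) + \left(5 - 29\right) = \left(55 + 3 i \sqrt{87}\right) - 24 = 31 + 3 i \sqrt{87}$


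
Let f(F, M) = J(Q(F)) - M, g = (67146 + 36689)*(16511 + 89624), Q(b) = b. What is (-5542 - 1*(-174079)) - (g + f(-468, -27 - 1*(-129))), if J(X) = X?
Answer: -11020358618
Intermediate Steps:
g = 11020527725 (g = 103835*106135 = 11020527725)
f(F, M) = F - M
(-5542 - 1*(-174079)) - (g + f(-468, -27 - 1*(-129))) = (-5542 - 1*(-174079)) - (11020527725 + (-468 - (-27 - 1*(-129)))) = (-5542 + 174079) - (11020527725 + (-468 - (-27 + 129))) = 168537 - (11020527725 + (-468 - 1*102)) = 168537 - (11020527725 + (-468 - 102)) = 168537 - (11020527725 - 570) = 168537 - 1*11020527155 = 168537 - 11020527155 = -11020358618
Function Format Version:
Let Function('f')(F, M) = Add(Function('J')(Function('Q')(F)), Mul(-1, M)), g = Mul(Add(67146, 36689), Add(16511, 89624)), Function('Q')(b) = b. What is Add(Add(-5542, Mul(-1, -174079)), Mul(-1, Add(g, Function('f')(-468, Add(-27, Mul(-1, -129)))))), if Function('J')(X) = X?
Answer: -11020358618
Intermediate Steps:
g = 11020527725 (g = Mul(103835, 106135) = 11020527725)
Function('f')(F, M) = Add(F, Mul(-1, M))
Add(Add(-5542, Mul(-1, -174079)), Mul(-1, Add(g, Function('f')(-468, Add(-27, Mul(-1, -129)))))) = Add(Add(-5542, Mul(-1, -174079)), Mul(-1, Add(11020527725, Add(-468, Mul(-1, Add(-27, Mul(-1, -129))))))) = Add(Add(-5542, 174079), Mul(-1, Add(11020527725, Add(-468, Mul(-1, Add(-27, 129)))))) = Add(168537, Mul(-1, Add(11020527725, Add(-468, Mul(-1, 102))))) = Add(168537, Mul(-1, Add(11020527725, Add(-468, -102)))) = Add(168537, Mul(-1, Add(11020527725, -570))) = Add(168537, Mul(-1, 11020527155)) = Add(168537, -11020527155) = -11020358618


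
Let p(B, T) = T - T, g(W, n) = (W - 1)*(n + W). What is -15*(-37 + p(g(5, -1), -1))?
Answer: 555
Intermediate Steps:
g(W, n) = (-1 + W)*(W + n)
p(B, T) = 0
-15*(-37 + p(g(5, -1), -1)) = -15*(-37 + 0) = -15*(-37) = 555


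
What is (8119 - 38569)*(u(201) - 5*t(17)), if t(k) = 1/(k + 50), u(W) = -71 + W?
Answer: -265067250/67 ≈ -3.9562e+6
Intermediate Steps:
t(k) = 1/(50 + k)
(8119 - 38569)*(u(201) - 5*t(17)) = (8119 - 38569)*((-71 + 201) - 5/(50 + 17)) = -30450*(130 - 5/67) = -30450*8705/67 = -265067250/67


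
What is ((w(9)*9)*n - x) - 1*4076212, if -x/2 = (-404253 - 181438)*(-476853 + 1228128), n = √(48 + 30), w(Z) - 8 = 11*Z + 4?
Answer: -880034088262 + 999*√78 ≈ -8.8003e+11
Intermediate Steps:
w(Z) = 12 + 11*Z (w(Z) = 8 + (11*Z + 4) = 8 + (4 + 11*Z) = 12 + 11*Z)
n = √78 ≈ 8.8318
x = 880030012050 (x = -2*(-404253 - 181438)*(-476853 + 1228128) = -(-1171382)*751275 = -2*(-440015006025) = 880030012050)
((w(9)*9)*n - x) - 1*4076212 = (((12 + 11*9)*9)*√78 - 1*880030012050) - 1*4076212 = (((12 + 99)*9)*√78 - 880030012050) - 4076212 = ((111*9)*√78 - 880030012050) - 4076212 = (999*√78 - 880030012050) - 4076212 = (-880030012050 + 999*√78) - 4076212 = -880034088262 + 999*√78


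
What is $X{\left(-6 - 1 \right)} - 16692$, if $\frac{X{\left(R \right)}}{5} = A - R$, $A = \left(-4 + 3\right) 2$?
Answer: $-16667$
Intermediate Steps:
$A = -2$ ($A = \left(-1\right) 2 = -2$)
$X{\left(R \right)} = -10 - 5 R$ ($X{\left(R \right)} = 5 \left(-2 - R\right) = -10 - 5 R$)
$X{\left(-6 - 1 \right)} - 16692 = \left(-10 - 5 \left(-6 - 1\right)\right) - 16692 = \left(-10 - -35\right) - 16692 = \left(-10 + 35\right) - 16692 = 25 - 16692 = -16667$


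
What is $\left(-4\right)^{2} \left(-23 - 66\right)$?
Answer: $-1424$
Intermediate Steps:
$\left(-4\right)^{2} \left(-23 - 66\right) = 16 \left(-23 - 66\right) = 16 \left(-89\right) = -1424$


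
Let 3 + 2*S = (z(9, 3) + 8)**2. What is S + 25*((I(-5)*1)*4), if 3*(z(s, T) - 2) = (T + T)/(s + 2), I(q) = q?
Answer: -108819/242 ≈ -449.67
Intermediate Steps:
z(s, T) = 2 + 2*T/(3*(2 + s)) (z(s, T) = 2 + ((T + T)/(s + 2))/3 = 2 + ((2*T)/(2 + s))/3 = 2 + (2*T/(2 + s))/3 = 2 + 2*T/(3*(2 + s)))
S = 12181/242 (S = -3/2 + (2*(6 + 3 + 3*9)/(3*(2 + 9)) + 8)**2/2 = -3/2 + ((2/3)*(6 + 3 + 27)/11 + 8)**2/2 = -3/2 + ((2/3)*(1/11)*36 + 8)**2/2 = -3/2 + (24/11 + 8)**2/2 = -3/2 + (112/11)**2/2 = -3/2 + (1/2)*(12544/121) = -3/2 + 6272/121 = 12181/242 ≈ 50.335)
S + 25*((I(-5)*1)*4) = 12181/242 + 25*(-5*1*4) = 12181/242 + 25*(-5*4) = 12181/242 + 25*(-20) = 12181/242 - 500 = -108819/242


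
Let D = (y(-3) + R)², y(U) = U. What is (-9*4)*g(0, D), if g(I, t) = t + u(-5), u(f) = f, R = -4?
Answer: -1584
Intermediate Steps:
D = 49 (D = (-3 - 4)² = (-7)² = 49)
g(I, t) = -5 + t (g(I, t) = t - 5 = -5 + t)
(-9*4)*g(0, D) = (-9*4)*(-5 + 49) = -36*44 = -1584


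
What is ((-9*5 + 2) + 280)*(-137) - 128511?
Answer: -160980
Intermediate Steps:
((-9*5 + 2) + 280)*(-137) - 128511 = ((-45 + 2) + 280)*(-137) - 128511 = (-43 + 280)*(-137) - 128511 = 237*(-137) - 128511 = -32469 - 128511 = -160980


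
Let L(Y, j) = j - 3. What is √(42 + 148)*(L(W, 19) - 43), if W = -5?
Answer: -27*√190 ≈ -372.17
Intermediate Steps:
L(Y, j) = -3 + j
√(42 + 148)*(L(W, 19) - 43) = √(42 + 148)*((-3 + 19) - 43) = √190*(16 - 43) = √190*(-27) = -27*√190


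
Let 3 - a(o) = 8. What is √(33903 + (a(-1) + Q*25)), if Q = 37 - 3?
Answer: 2*√8687 ≈ 186.41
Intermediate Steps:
a(o) = -5 (a(o) = 3 - 1*8 = 3 - 8 = -5)
Q = 34
√(33903 + (a(-1) + Q*25)) = √(33903 + (-5 + 34*25)) = √(33903 + (-5 + 850)) = √(33903 + 845) = √34748 = 2*√8687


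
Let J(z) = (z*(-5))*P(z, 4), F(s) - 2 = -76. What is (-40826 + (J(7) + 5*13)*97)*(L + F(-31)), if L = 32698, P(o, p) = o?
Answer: -1901522464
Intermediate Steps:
F(s) = -74 (F(s) = 2 - 76 = -74)
J(z) = -5*z² (J(z) = (z*(-5))*z = (-5*z)*z = -5*z²)
(-40826 + (J(7) + 5*13)*97)*(L + F(-31)) = (-40826 + (-5*7² + 5*13)*97)*(32698 - 74) = (-40826 + (-5*49 + 65)*97)*32624 = (-40826 + (-245 + 65)*97)*32624 = (-40826 - 180*97)*32624 = (-40826 - 17460)*32624 = -58286*32624 = -1901522464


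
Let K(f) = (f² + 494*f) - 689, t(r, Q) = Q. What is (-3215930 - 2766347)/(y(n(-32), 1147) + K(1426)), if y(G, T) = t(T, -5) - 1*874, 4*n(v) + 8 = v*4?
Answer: -5982277/2736352 ≈ -2.1862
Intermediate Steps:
K(f) = -689 + f² + 494*f
n(v) = -2 + v (n(v) = -2 + (v*4)/4 = -2 + (4*v)/4 = -2 + v)
y(G, T) = -879 (y(G, T) = -5 - 1*874 = -5 - 874 = -879)
(-3215930 - 2766347)/(y(n(-32), 1147) + K(1426)) = (-3215930 - 2766347)/(-879 + (-689 + 1426² + 494*1426)) = -5982277/(-879 + (-689 + 2033476 + 704444)) = -5982277/(-879 + 2737231) = -5982277/2736352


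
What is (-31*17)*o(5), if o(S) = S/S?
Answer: -527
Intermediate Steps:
o(S) = 1
(-31*17)*o(5) = -31*17*1 = -527*1 = -527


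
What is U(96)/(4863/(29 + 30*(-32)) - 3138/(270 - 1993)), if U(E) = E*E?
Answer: -4927835136/1819157 ≈ -2708.9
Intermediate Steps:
U(E) = E**2
U(96)/(4863/(29 + 30*(-32)) - 3138/(270 - 1993)) = 96**2/(4863/(29 + 30*(-32)) - 3138/(270 - 1993)) = 9216/(4863/(29 - 960) - 3138/(-1723)) = 9216/(4863/(-931) - 3138*(-1/1723)) = 9216/(4863*(-1/931) + 3138/1723) = 9216/(-4863/931 + 3138/1723) = 9216/(-5457471/1604113) = 9216*(-1604113/5457471) = -4927835136/1819157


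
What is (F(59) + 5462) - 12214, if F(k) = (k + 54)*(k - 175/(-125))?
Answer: 366/5 ≈ 73.200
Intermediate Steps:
F(k) = (54 + k)*(7/5 + k) (F(k) = (54 + k)*(k - 175*(-1/125)) = (54 + k)*(k + 7/5) = (54 + k)*(7/5 + k))
(F(59) + 5462) - 12214 = ((378/5 + 59² + (277/5)*59) + 5462) - 12214 = ((378/5 + 3481 + 16343/5) + 5462) - 12214 = (34126/5 + 5462) - 12214 = 61436/5 - 12214 = 366/5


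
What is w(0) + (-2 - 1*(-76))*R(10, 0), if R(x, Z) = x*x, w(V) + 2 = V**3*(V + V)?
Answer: 7398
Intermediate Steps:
w(V) = -2 + 2*V**4 (w(V) = -2 + V**3*(V + V) = -2 + V**3*(2*V) = -2 + 2*V**4)
R(x, Z) = x**2
w(0) + (-2 - 1*(-76))*R(10, 0) = (-2 + 2*0**4) + (-2 - 1*(-76))*10**2 = (-2 + 2*0) + (-2 + 76)*100 = (-2 + 0) + 74*100 = -2 + 7400 = 7398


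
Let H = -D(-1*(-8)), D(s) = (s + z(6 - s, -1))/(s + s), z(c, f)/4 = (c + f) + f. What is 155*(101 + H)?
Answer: 31465/2 ≈ 15733.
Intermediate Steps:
z(c, f) = 4*c + 8*f (z(c, f) = 4*((c + f) + f) = 4*(c + 2*f) = 4*c + 8*f)
D(s) = (16 - 3*s)/(2*s) (D(s) = (s + (4*(6 - s) + 8*(-1)))/(s + s) = (s + ((24 - 4*s) - 8))/((2*s)) = (s + (16 - 4*s))*(1/(2*s)) = (16 - 3*s)*(1/(2*s)) = (16 - 3*s)/(2*s))
H = ½ (H = -(-3/2 + 8/((-1*(-8)))) = -(-3/2 + 8/8) = -(-3/2 + 8*(⅛)) = -(-3/2 + 1) = -1*(-½) = ½ ≈ 0.50000)
155*(101 + H) = 155*(101 + ½) = 155*(203/2) = 31465/2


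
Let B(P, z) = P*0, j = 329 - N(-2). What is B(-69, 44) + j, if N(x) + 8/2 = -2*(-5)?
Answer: 323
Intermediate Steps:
N(x) = 6 (N(x) = -4 - 2*(-5) = -4 + 10 = 6)
j = 323 (j = 329 - 1*6 = 329 - 6 = 323)
B(P, z) = 0
B(-69, 44) + j = 0 + 323 = 323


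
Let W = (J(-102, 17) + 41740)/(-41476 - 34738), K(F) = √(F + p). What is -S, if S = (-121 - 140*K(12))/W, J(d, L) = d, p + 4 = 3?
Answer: -4610947/20819 - 5334980*√11/20819 ≈ -1071.4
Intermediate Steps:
p = -1 (p = -4 + 3 = -1)
K(F) = √(-1 + F) (K(F) = √(F - 1) = √(-1 + F))
W = -20819/38107 (W = (-102 + 41740)/(-41476 - 34738) = 41638/(-76214) = 41638*(-1/76214) = -20819/38107 ≈ -0.54633)
S = 4610947/20819 + 5334980*√11/20819 (S = (-121 - 140*√(-1 + 12))/(-20819/38107) = (-121 - 140*√11)*(-38107/20819) = 4610947/20819 + 5334980*√11/20819 ≈ 1071.4)
-S = -(4610947/20819 + 5334980*√11/20819) = -4610947/20819 - 5334980*√11/20819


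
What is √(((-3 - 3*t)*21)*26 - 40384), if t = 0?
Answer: I*√42022 ≈ 204.99*I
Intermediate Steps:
√(((-3 - 3*t)*21)*26 - 40384) = √(((-3 - 3*0)*21)*26 - 40384) = √(((-3 + 0)*21)*26 - 40384) = √(-3*21*26 - 40384) = √(-63*26 - 40384) = √(-1638 - 40384) = √(-42022) = I*√42022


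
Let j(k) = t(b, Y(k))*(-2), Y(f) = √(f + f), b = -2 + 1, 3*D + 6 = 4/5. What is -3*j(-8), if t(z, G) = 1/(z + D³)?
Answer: -20250/20951 ≈ -0.96654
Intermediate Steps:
D = -26/15 (D = -2 + (4/5)/3 = -2 + (4*(⅕))/3 = -2 + (⅓)*(⅘) = -2 + 4/15 = -26/15 ≈ -1.7333)
b = -1
Y(f) = √2*√f (Y(f) = √(2*f) = √2*√f)
t(z, G) = 1/(-17576/3375 + z) (t(z, G) = 1/(z + (-26/15)³) = 1/(z - 17576/3375) = 1/(-17576/3375 + z))
j(k) = 6750/20951 (j(k) = (3375/(-17576 + 3375*(-1)))*(-2) = (3375/(-17576 - 3375))*(-2) = (3375/(-20951))*(-2) = (3375*(-1/20951))*(-2) = -3375/20951*(-2) = 6750/20951)
-3*j(-8) = -3*6750/20951 = -20250/20951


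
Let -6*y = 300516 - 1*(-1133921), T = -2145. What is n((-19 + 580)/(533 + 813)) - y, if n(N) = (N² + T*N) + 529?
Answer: 1297413262291/5435148 ≈ 2.3871e+5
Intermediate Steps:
n(N) = 529 + N² - 2145*N (n(N) = (N² - 2145*N) + 529 = 529 + N² - 2145*N)
y = -1434437/6 (y = -(300516 - 1*(-1133921))/6 = -(300516 + 1133921)/6 = -⅙*1434437 = -1434437/6 ≈ -2.3907e+5)
n((-19 + 580)/(533 + 813)) - y = (529 + ((-19 + 580)/(533 + 813))² - 2145*(-19 + 580)/(533 + 813)) - 1*(-1434437/6) = (529 + (561/1346)² - 1203345/1346) + 1434437/6 = (529 + (561*(1/1346))² - 1203345/1346) + 1434437/6 = (529 + (561/1346)² - 2145*561/1346) + 1434437/6 = (529 + 314721/1811716 - 1203345/1346) + 1434437/6 = -660989885/1811716 + 1434437/6 = 1297413262291/5435148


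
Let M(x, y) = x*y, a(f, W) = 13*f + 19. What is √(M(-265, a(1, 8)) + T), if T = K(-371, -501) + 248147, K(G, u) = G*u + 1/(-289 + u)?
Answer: √265578265010/790 ≈ 652.33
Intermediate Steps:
a(f, W) = 19 + 13*f
K(G, u) = 1/(-289 + u) + G*u
T = 342874219/790 (T = (1 - 371*(-501)² - 289*(-371)*(-501))/(-289 - 501) + 248147 = (1 - 371*251001 - 53716719)/(-790) + 248147 = -(1 - 93121371 - 53716719)/790 + 248147 = -1/790*(-146838089) + 248147 = 146838089/790 + 248147 = 342874219/790 ≈ 4.3402e+5)
√(M(-265, a(1, 8)) + T) = √(-265*(19 + 13*1) + 342874219/790) = √(-265*(19 + 13) + 342874219/790) = √(-265*32 + 342874219/790) = √(-8480 + 342874219/790) = √(336175019/790) = √265578265010/790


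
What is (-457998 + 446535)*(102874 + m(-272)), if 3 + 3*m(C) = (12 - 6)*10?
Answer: -1179462459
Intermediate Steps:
m(C) = 19 (m(C) = -1 + ((12 - 6)*10)/3 = -1 + (6*10)/3 = -1 + (1/3)*60 = -1 + 20 = 19)
(-457998 + 446535)*(102874 + m(-272)) = (-457998 + 446535)*(102874 + 19) = -11463*102893 = -1179462459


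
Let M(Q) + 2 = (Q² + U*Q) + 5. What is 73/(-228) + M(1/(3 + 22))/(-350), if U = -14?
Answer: -1165477/3562500 ≈ -0.32715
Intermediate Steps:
M(Q) = 3 + Q² - 14*Q (M(Q) = -2 + ((Q² - 14*Q) + 5) = -2 + (5 + Q² - 14*Q) = 3 + Q² - 14*Q)
73/(-228) + M(1/(3 + 22))/(-350) = 73/(-228) + (3 + (1/(3 + 22))² - 14/(3 + 22))/(-350) = 73*(-1/228) + (3 + (1/25)² - 14/25)*(-1/350) = -73/228 + (3 + (1/25)² - 14*1/25)*(-1/350) = -73/228 + (3 + 1/625 - 14/25)*(-1/350) = -73/228 + (1526/625)*(-1/350) = -73/228 - 109/15625 = -1165477/3562500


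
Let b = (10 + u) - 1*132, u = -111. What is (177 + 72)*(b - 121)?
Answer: -88146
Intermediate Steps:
b = -233 (b = (10 - 111) - 1*132 = -101 - 132 = -233)
(177 + 72)*(b - 121) = (177 + 72)*(-233 - 121) = 249*(-354) = -88146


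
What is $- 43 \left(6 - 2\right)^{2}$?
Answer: $-688$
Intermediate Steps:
$- 43 \left(6 - 2\right)^{2} = - 43 \cdot 4^{2} = \left(-43\right) 16 = -688$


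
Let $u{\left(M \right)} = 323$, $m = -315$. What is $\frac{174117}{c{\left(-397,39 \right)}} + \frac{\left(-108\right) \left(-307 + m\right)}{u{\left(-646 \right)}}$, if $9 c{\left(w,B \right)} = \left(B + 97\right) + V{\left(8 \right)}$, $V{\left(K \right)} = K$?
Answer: $\frac{57314607}{5168} \approx 11090.0$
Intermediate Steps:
$c{\left(w,B \right)} = \frac{35}{3} + \frac{B}{9}$ ($c{\left(w,B \right)} = \frac{\left(B + 97\right) + 8}{9} = \frac{\left(97 + B\right) + 8}{9} = \frac{105 + B}{9} = \frac{35}{3} + \frac{B}{9}$)
$\frac{174117}{c{\left(-397,39 \right)}} + \frac{\left(-108\right) \left(-307 + m\right)}{u{\left(-646 \right)}} = \frac{174117}{\frac{35}{3} + \frac{1}{9} \cdot 39} + \frac{\left(-108\right) \left(-307 - 315\right)}{323} = \frac{174117}{\frac{35}{3} + \frac{13}{3}} + \left(-108\right) \left(-622\right) \frac{1}{323} = \frac{174117}{16} + 67176 \cdot \frac{1}{323} = 174117 \cdot \frac{1}{16} + \frac{67176}{323} = \frac{174117}{16} + \frac{67176}{323} = \frac{57314607}{5168}$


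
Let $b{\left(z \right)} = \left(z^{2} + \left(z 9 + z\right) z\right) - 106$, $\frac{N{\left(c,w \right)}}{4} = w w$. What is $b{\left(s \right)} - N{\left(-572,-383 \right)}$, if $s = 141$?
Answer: $-368171$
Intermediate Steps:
$N{\left(c,w \right)} = 4 w^{2}$ ($N{\left(c,w \right)} = 4 w w = 4 w^{2}$)
$b{\left(z \right)} = -106 + 11 z^{2}$ ($b{\left(z \right)} = \left(z^{2} + \left(9 z + z\right) z\right) - 106 = \left(z^{2} + 10 z z\right) - 106 = \left(z^{2} + 10 z^{2}\right) - 106 = 11 z^{2} - 106 = -106 + 11 z^{2}$)
$b{\left(s \right)} - N{\left(-572,-383 \right)} = \left(-106 + 11 \cdot 141^{2}\right) - 4 \left(-383\right)^{2} = \left(-106 + 11 \cdot 19881\right) - 4 \cdot 146689 = \left(-106 + 218691\right) - 586756 = 218585 - 586756 = -368171$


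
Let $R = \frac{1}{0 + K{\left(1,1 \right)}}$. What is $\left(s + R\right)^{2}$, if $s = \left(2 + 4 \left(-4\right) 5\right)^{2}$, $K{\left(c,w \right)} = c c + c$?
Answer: $\frac{148084561}{4} \approx 3.7021 \cdot 10^{7}$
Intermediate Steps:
$K{\left(c,w \right)} = c + c^{2}$ ($K{\left(c,w \right)} = c^{2} + c = c + c^{2}$)
$R = \frac{1}{2}$ ($R = \frac{1}{0 + 1 \left(1 + 1\right)} = \frac{1}{0 + 1 \cdot 2} = \frac{1}{0 + 2} = \frac{1}{2} \approx 0.5$)
$s = 6084$ ($s = \left(2 - 80\right)^{2} = \left(-78\right)^{2} = 6084$)
$\left(s + R\right)^{2} = \left(6084 + \frac{1}{2}\right)^{2} = \left(\frac{12169}{2}\right)^{2} = \frac{148084561}{4}$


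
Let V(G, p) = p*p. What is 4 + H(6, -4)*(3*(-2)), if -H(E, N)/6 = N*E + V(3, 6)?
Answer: 436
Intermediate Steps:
V(G, p) = p²
H(E, N) = -216 - 6*E*N (H(E, N) = -6*(N*E + 6²) = -6*(E*N + 36) = -6*(36 + E*N) = -216 - 6*E*N)
4 + H(6, -4)*(3*(-2)) = 4 + (-216 - 6*6*(-4))*(3*(-2)) = 4 + (-216 + 144)*(-6) = 4 - 72*(-6) = 4 + 432 = 436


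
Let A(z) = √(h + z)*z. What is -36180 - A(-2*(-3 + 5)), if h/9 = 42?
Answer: -36180 + 4*√374 ≈ -36103.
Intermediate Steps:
h = 378 (h = 9*42 = 378)
A(z) = z*√(378 + z) (A(z) = √(378 + z)*z = z*√(378 + z))
-36180 - A(-2*(-3 + 5)) = -36180 - (-2*(-3 + 5))*√(378 - 2*(-3 + 5)) = -36180 - (-2*2)*√(378 - 2*2) = -36180 - (-4)*√(378 - 4) = -36180 - (-4)*√374 = -36180 + 4*√374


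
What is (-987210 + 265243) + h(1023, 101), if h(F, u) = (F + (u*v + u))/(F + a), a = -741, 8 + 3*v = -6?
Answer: -305391062/423 ≈ -7.2197e+5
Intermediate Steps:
v = -14/3 (v = -8/3 + (⅓)*(-6) = -8/3 - 2 = -14/3 ≈ -4.6667)
h(F, u) = (F - 11*u/3)/(-741 + F) (h(F, u) = (F + (u*(-14/3) + u))/(F - 741) = (F + (-14*u/3 + u))/(-741 + F) = (F - 11*u/3)/(-741 + F))
(-987210 + 265243) + h(1023, 101) = (-987210 + 265243) + (1023 - 11/3*101)/(-741 + 1023) = -721967 + (1023 - 1111/3)/282 = -721967 + (1/282)*(1958/3) = -721967 + 979/423 = -305391062/423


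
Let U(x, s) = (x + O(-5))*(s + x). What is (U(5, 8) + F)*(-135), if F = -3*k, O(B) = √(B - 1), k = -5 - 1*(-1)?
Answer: -10395 - 1755*I*√6 ≈ -10395.0 - 4298.9*I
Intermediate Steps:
k = -4 (k = -5 + 1 = -4)
O(B) = √(-1 + B)
F = 12 (F = -3*(-4) = 12)
U(x, s) = (s + x)*(x + I*√6) (U(x, s) = (x + √(-1 - 5))*(s + x) = (x + √(-6))*(s + x) = (x + I*√6)*(s + x) = (s + x)*(x + I*√6))
(U(5, 8) + F)*(-135) = ((5² + 8*5 + I*8*√6 + I*5*√6) + 12)*(-135) = ((25 + 40 + 8*I*√6 + 5*I*√6) + 12)*(-135) = ((65 + 13*I*√6) + 12)*(-135) = (77 + 13*I*√6)*(-135) = -10395 - 1755*I*√6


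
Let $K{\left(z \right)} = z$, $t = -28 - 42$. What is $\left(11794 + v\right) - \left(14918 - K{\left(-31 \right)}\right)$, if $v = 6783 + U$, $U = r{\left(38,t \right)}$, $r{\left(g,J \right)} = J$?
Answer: $3558$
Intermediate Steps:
$t = -70$
$U = -70$
$v = 6713$ ($v = 6783 - 70 = 6713$)
$\left(11794 + v\right) - \left(14918 - K{\left(-31 \right)}\right) = \left(11794 + 6713\right) - \left(14918 + 31\right) = 18507 - 14949 = 3558$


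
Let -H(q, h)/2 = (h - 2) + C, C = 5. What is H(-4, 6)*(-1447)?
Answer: 26046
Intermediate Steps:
H(q, h) = -6 - 2*h (H(q, h) = -2*((h - 2) + 5) = -2*((-2 + h) + 5) = -2*(3 + h) = -6 - 2*h)
H(-4, 6)*(-1447) = (-6 - 2*6)*(-1447) = (-6 - 12)*(-1447) = -18*(-1447) = 26046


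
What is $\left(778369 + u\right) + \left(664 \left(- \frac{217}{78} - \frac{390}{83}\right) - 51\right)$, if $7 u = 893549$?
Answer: $\frac{245973157}{273} \approx 9.01 \cdot 10^{5}$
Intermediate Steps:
$u = \frac{893549}{7}$ ($u = \frac{1}{7} \cdot 893549 = \frac{893549}{7} \approx 1.2765 \cdot 10^{5}$)
$\left(778369 + u\right) + \left(664 \left(- \frac{217}{78} - \frac{390}{83}\right) - 51\right) = \left(778369 + \frac{893549}{7}\right) + \left(664 \left(- \frac{217}{78} - \frac{390}{83}\right) - 51\right) = \frac{6342132}{7} + \left(664 \left(\left(-217\right) \frac{1}{78} - \frac{390}{83}\right) - 51\right) = \frac{6342132}{7} + \left(664 \left(- \frac{217}{78} - \frac{390}{83}\right) - 51\right) = \frac{6342132}{7} + \left(664 \left(- \frac{48431}{6474}\right) - 51\right) = \frac{6342132}{7} - \frac{195713}{39} = \frac{245973157}{273}$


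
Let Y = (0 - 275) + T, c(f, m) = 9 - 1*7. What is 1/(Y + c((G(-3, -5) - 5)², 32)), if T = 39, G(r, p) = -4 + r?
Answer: -1/234 ≈ -0.0042735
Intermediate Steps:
c(f, m) = 2 (c(f, m) = 9 - 7 = 2)
Y = -236 (Y = (0 - 275) + 39 = -275 + 39 = -236)
1/(Y + c((G(-3, -5) - 5)², 32)) = 1/(-236 + 2) = 1/(-234) = -1/234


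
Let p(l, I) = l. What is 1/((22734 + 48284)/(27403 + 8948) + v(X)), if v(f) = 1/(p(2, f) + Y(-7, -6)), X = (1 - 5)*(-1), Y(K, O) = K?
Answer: 181755/318739 ≈ 0.57023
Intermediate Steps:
X = 4 (X = -4*(-1) = 4)
v(f) = -⅕ (v(f) = 1/(2 - 7) = 1/(-5) = -⅕)
1/((22734 + 48284)/(27403 + 8948) + v(X)) = 1/((22734 + 48284)/(27403 + 8948) - ⅕) = 1/(71018/36351 - ⅕) = 1/(318739/181755) = 181755/318739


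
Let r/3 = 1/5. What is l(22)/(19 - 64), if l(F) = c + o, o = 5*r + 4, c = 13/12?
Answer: -97/540 ≈ -0.17963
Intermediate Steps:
r = 3/5 (r = 3*(1/5) = 3/5 ≈ 0.60000)
c = 13/12 (c = 13*(1/12) = 13/12 ≈ 1.0833)
o = 7 (o = 5*(3/5) + 4 = 3 + 4 = 7)
l(F) = 97/12 (l(F) = 13/12 + 7 = 97/12)
l(22)/(19 - 64) = (97/12)/(19 - 64) = (97/12)/(-45) = -1/45*97/12 = -97/540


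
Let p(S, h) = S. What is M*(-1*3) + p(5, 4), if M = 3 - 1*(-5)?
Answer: -19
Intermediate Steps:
M = 8 (M = 3 + 5 = 8)
M*(-1*3) + p(5, 4) = 8*(-1*3) + 5 = 8*(-3) + 5 = -24 + 5 = -19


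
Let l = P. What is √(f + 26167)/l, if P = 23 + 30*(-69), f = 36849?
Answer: -2*√15754/2047 ≈ -0.12263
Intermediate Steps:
P = -2047 (P = 23 - 2070 = -2047)
l = -2047
√(f + 26167)/l = √(36849 + 26167)/(-2047) = √63016*(-1/2047) = (2*√15754)*(-1/2047) = -2*√15754/2047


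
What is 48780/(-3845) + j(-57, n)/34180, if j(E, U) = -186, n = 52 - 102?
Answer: -166801557/13142210 ≈ -12.692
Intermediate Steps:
n = -50
48780/(-3845) + j(-57, n)/34180 = 48780/(-3845) - 186/34180 = 48780*(-1/3845) - 186*1/34180 = -9756/769 - 93/17090 = -166801557/13142210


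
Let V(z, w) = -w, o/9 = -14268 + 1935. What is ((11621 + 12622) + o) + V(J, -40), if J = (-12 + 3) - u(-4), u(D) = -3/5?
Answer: -86714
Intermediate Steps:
u(D) = -3/5 (u(D) = -3*1/5 = -3/5)
o = -110997 (o = 9*(-14268 + 1935) = 9*(-12333) = -110997)
J = -42/5 (J = (-12 + 3) - 1*(-3/5) = -9 + 3/5 = -42/5 ≈ -8.4000)
((11621 + 12622) + o) + V(J, -40) = ((11621 + 12622) - 110997) - 1*(-40) = (24243 - 110997) + 40 = -86754 + 40 = -86714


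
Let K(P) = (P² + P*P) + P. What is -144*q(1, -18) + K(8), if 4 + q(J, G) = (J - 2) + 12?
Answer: -872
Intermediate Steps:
q(J, G) = 6 + J (q(J, G) = -4 + ((J - 2) + 12) = -4 + ((-2 + J) + 12) = -4 + (10 + J) = 6 + J)
K(P) = P + 2*P² (K(P) = (P² + P²) + P = 2*P² + P = P + 2*P²)
-144*q(1, -18) + K(8) = -144*(6 + 1) + 8*(1 + 2*8) = -144*7 + 8*(1 + 16) = -1008 + 8*17 = -1008 + 136 = -872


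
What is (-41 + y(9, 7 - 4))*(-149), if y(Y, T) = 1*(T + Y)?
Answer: 4321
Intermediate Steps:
y(Y, T) = T + Y
(-41 + y(9, 7 - 4))*(-149) = (-41 + ((7 - 4) + 9))*(-149) = (-41 + (3 + 9))*(-149) = (-41 + 12)*(-149) = -29*(-149) = 4321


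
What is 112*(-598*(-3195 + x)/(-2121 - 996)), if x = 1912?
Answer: -85930208/3117 ≈ -27568.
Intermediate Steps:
112*(-598*(-3195 + x)/(-2121 - 996)) = 112*(-598*(-3195 + 1912)/(-2121 - 996)) = 112*(-598/((-3117/(-1283)))) = 112*(-598/((-3117*(-1/1283)))) = 112*(-598/3117/1283) = 112*(-598*1283/3117) = 112*(-767234/3117) = -85930208/3117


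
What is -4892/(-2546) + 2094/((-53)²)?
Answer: 9536476/3575857 ≈ 2.6669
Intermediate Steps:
-4892/(-2546) + 2094/((-53)²) = -4892*(-1/2546) + 2094/2809 = 2446/1273 + 2094*(1/2809) = 2446/1273 + 2094/2809 = 9536476/3575857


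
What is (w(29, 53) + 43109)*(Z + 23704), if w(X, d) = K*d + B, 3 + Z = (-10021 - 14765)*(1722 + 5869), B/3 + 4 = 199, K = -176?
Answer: -6465166467950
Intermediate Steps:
B = 585 (B = -12 + 3*199 = -12 + 597 = 585)
Z = -188150529 (Z = -3 + (-10021 - 14765)*(1722 + 5869) = -3 - 24786*7591 = -3 - 188150526 = -188150529)
w(X, d) = 585 - 176*d (w(X, d) = -176*d + 585 = 585 - 176*d)
(w(29, 53) + 43109)*(Z + 23704) = ((585 - 176*53) + 43109)*(-188150529 + 23704) = ((585 - 9328) + 43109)*(-188126825) = (-8743 + 43109)*(-188126825) = 34366*(-188126825) = -6465166467950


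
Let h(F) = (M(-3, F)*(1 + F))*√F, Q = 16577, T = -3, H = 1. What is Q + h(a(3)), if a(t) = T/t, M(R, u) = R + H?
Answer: 16577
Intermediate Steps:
M(R, u) = 1 + R (M(R, u) = R + 1 = 1 + R)
a(t) = -3/t
h(F) = √F*(-2 - 2*F) (h(F) = ((1 - 3)*(1 + F))*√F = (-2*(1 + F))*√F = (-2 - 2*F)*√F = √F*(-2 - 2*F))
Q + h(a(3)) = 16577 + 2*√(-3/3)*(-1 - (-3)/3) = 16577 + 2*√(-3*⅓)*(-1 - (-3)/3) = 16577 + 2*√(-1)*(-1 - 1*(-1)) = 16577 + 2*I*(-1 + 1) = 16577 + 2*I*0 = 16577 + 0 = 16577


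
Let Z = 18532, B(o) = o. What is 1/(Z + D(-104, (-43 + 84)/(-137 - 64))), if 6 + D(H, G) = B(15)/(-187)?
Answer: 187/3464347 ≈ 5.3978e-5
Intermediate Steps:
D(H, G) = -1137/187 (D(H, G) = -6 + 15/(-187) = -6 + 15*(-1/187) = -6 - 15/187 = -1137/187)
1/(Z + D(-104, (-43 + 84)/(-137 - 64))) = 1/(18532 - 1137/187) = 1/(3464347/187) = 187/3464347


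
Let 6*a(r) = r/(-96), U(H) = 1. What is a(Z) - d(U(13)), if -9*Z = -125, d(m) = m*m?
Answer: -5309/5184 ≈ -1.0241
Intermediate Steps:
d(m) = m²
Z = 125/9 (Z = -⅑*(-125) = 125/9 ≈ 13.889)
a(r) = -r/576 (a(r) = (r/(-96))/6 = (r*(-1/96))/6 = (-r/96)/6 = -r/576)
a(Z) - d(U(13)) = -1/576*125/9 - 1*1² = -125/5184 - 1*1 = -125/5184 - 1 = -5309/5184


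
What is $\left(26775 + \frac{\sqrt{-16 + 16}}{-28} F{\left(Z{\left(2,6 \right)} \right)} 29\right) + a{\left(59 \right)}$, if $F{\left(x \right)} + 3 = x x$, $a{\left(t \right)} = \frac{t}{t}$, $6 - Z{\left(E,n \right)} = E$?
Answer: $26776$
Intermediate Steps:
$Z{\left(E,n \right)} = 6 - E$
$a{\left(t \right)} = 1$
$F{\left(x \right)} = -3 + x^{2}$ ($F{\left(x \right)} = -3 + x x = -3 + x^{2}$)
$\left(26775 + \frac{\sqrt{-16 + 16}}{-28} F{\left(Z{\left(2,6 \right)} \right)} 29\right) + a{\left(59 \right)} = \left(26775 + \frac{\sqrt{-16 + 16}}{-28} \left(-3 + \left(6 - 2\right)^{2}\right) 29\right) + 1 = \left(26775 + \sqrt{0} \left(- \frac{1}{28}\right) \left(-3 + \left(6 - 2\right)^{2}\right) 29\right) + 1 = \left(26775 + 0 \left(- \frac{1}{28}\right) \left(-3 + 4^{2}\right) 29\right) + 1 = \left(26775 + 0 \left(-3 + 16\right) 29\right) + 1 = \left(26775 + 0 \cdot 13 \cdot 29\right) + 1 = \left(26775 + 0 \cdot 29\right) + 1 = \left(26775 + 0\right) + 1 = 26775 + 1 = 26776$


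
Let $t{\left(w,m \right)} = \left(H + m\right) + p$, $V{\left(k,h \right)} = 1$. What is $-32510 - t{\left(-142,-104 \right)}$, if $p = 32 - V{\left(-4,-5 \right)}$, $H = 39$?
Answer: $-32476$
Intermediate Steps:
$p = 31$ ($p = 32 - 1 = 31$)
$t{\left(w,m \right)} = 70 + m$ ($t{\left(w,m \right)} = \left(39 + m\right) + 31 = 70 + m$)
$-32510 - t{\left(-142,-104 \right)} = -32510 - \left(70 - 104\right) = -32510 - -34 = -32510 + 34 = -32476$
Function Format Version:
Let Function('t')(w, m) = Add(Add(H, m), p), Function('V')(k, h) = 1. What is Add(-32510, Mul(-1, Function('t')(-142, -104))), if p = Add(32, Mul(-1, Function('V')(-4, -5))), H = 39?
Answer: -32476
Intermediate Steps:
p = 31 (p = Add(32, Mul(-1, 1)) = Add(32, -1) = 31)
Function('t')(w, m) = Add(70, m) (Function('t')(w, m) = Add(Add(39, m), 31) = Add(70, m))
Add(-32510, Mul(-1, Function('t')(-142, -104))) = Add(-32510, Mul(-1, Add(70, -104))) = Add(-32510, Mul(-1, -34)) = Add(-32510, 34) = -32476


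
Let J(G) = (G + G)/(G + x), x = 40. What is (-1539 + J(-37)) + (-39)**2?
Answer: -128/3 ≈ -42.667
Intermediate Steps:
J(G) = 2*G/(40 + G) (J(G) = (G + G)/(G + 40) = (2*G)/(40 + G) = 2*G/(40 + G))
(-1539 + J(-37)) + (-39)**2 = (-1539 + 2*(-37)/(40 - 37)) + (-39)**2 = (-1539 + 2*(-37)/3) + 1521 = (-1539 + 2*(-37)*(1/3)) + 1521 = (-1539 - 74/3) + 1521 = -4691/3 + 1521 = -128/3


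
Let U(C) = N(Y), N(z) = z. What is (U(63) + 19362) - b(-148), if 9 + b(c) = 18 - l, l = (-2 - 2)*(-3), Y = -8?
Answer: 19357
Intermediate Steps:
l = 12 (l = -4*(-3) = 12)
b(c) = -3 (b(c) = -9 + (18 - 1*12) = -9 + (18 - 12) = -9 + 6 = -3)
U(C) = -8
(U(63) + 19362) - b(-148) = (-8 + 19362) - 1*(-3) = 19354 + 3 = 19357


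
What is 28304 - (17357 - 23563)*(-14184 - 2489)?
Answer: -103444334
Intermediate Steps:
28304 - (17357 - 23563)*(-14184 - 2489) = 28304 - (-6206)*(-16673) = 28304 - 1*103472638 = 28304 - 103472638 = -103444334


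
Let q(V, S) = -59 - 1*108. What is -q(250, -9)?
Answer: 167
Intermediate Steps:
q(V, S) = -167 (q(V, S) = -59 - 108 = -167)
-q(250, -9) = -1*(-167) = 167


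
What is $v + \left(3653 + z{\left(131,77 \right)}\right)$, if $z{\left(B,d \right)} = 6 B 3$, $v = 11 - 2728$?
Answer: $3294$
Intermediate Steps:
$v = -2717$ ($v = 11 - 2728 = -2717$)
$z{\left(B,d \right)} = 18 B$
$v + \left(3653 + z{\left(131,77 \right)}\right) = -2717 + \left(3653 + 18 \cdot 131\right) = -2717 + \left(3653 + 2358\right) = -2717 + 6011 = 3294$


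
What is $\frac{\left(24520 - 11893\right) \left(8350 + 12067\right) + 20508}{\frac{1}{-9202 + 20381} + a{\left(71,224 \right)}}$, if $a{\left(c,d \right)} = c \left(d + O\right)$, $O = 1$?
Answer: $\frac{2882236485093}{178584526} \approx 16139.0$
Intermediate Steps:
$a{\left(c,d \right)} = c \left(1 + d\right)$ ($a{\left(c,d \right)} = c \left(d + 1\right) = c \left(1 + d\right)$)
$\frac{\left(24520 - 11893\right) \left(8350 + 12067\right) + 20508}{\frac{1}{-9202 + 20381} + a{\left(71,224 \right)}} = \frac{\left(24520 - 11893\right) \left(8350 + 12067\right) + 20508}{\frac{1}{-9202 + 20381} + 71 \left(1 + 224\right)} = \frac{12627 \cdot 20417 + 20508}{\frac{1}{11179} + 71 \cdot 225} = \frac{257805459 + 20508}{\frac{1}{11179} + 15975} = \frac{257825967}{\frac{178584526}{11179}} = 257825967 \cdot \frac{11179}{178584526} = \frac{2882236485093}{178584526}$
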